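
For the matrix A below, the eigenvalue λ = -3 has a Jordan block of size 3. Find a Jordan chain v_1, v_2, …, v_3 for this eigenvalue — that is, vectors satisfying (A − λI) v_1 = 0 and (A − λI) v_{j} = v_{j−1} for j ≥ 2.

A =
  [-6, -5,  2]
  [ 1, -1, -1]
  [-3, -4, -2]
A Jordan chain for λ = -3 of length 3:
v_1 = (-2, 2, 2)ᵀ
v_2 = (-3, 1, -3)ᵀ
v_3 = (1, 0, 0)ᵀ

Let N = A − (-3)·I. We want v_3 with N^3 v_3 = 0 but N^2 v_3 ≠ 0; then v_{j-1} := N · v_j for j = 3, …, 2.

Pick v_3 = (1, 0, 0)ᵀ.
Then v_2 = N · v_3 = (-3, 1, -3)ᵀ.
Then v_1 = N · v_2 = (-2, 2, 2)ᵀ.

Sanity check: (A − (-3)·I) v_1 = (0, 0, 0)ᵀ = 0. ✓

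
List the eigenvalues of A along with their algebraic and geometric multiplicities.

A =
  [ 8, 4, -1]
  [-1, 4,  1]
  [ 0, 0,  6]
λ = 6: alg = 3, geom = 1

Step 1 — factor the characteristic polynomial to read off the algebraic multiplicities:
  χ_A(x) = (x - 6)^3

Step 2 — compute geometric multiplicities via the rank-nullity identity g(λ) = n − rank(A − λI):
  rank(A − (6)·I) = 2, so dim ker(A − (6)·I) = n − 2 = 1

Summary:
  λ = 6: algebraic multiplicity = 3, geometric multiplicity = 1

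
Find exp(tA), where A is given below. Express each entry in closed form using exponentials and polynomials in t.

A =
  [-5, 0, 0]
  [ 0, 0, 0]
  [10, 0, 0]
e^{tA} =
  [exp(-5*t), 0, 0]
  [0, 1, 0]
  [2 - 2*exp(-5*t), 0, 1]

Strategy: write A = P · J · P⁻¹ where J is a Jordan canonical form, so e^{tA} = P · e^{tJ} · P⁻¹, and e^{tJ} can be computed block-by-block.

A has Jordan form
J =
  [-5, 0, 0]
  [ 0, 0, 0]
  [ 0, 0, 0]
(up to reordering of blocks).

Per-block formulas:
  For a 1×1 block at λ = 0: exp(t · [0]) = [e^(0t)].
  For a 1×1 block at λ = -5: exp(t · [-5]) = [e^(-5t)].

After assembling e^{tJ} and conjugating by P, we get:

e^{tA} =
  [exp(-5*t), 0, 0]
  [0, 1, 0]
  [2 - 2*exp(-5*t), 0, 1]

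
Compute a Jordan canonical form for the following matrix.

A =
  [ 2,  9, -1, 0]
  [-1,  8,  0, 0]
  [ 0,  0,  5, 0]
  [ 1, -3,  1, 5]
J_3(5) ⊕ J_1(5)

The characteristic polynomial is
  det(x·I − A) = x^4 - 20*x^3 + 150*x^2 - 500*x + 625 = (x - 5)^4

Eigenvalues and multiplicities (the geometric multiplicity of λ is n − rank(A − λI), which equals the number of Jordan blocks for λ):
  λ = 5: algebraic multiplicity = 4, geometric multiplicity = 2

Determining the block sizes for each eigenvalue:
  λ = 5: with am = 4 and gm = 2, the partition is not yet determined (e.g. several partitions of 4 into 2 parts exist). Let N = A − (5)·I. Computing rank(N^1) = 2, rank(N^2) = 1, rank(N^3) = 0; the number of blocks of size ≥ j is rank(N^{j−1}) − rank(N^j), giving [2, 1, 1]. So we have 1 block(s) of size 3, 1 block(s) of size 1 → block sizes [3, 1]

Assembling the blocks gives a Jordan form
J =
  [5, 1, 0, 0]
  [0, 5, 1, 0]
  [0, 0, 5, 0]
  [0, 0, 0, 5]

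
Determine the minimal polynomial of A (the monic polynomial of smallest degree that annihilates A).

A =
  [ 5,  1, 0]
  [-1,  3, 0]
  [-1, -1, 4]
x^2 - 8*x + 16

The characteristic polynomial is χ_A(x) = (x - 4)^3, so the eigenvalues are known. The minimal polynomial is
  m_A(x) = Π_λ (x − λ)^{k_λ}
where k_λ is the size of the *largest* Jordan block for λ (equivalently, the smallest k with (A − λI)^k v = 0 for every generalised eigenvector v of λ).

  λ = 4: largest Jordan block has size 2, contributing (x − 4)^2

So m_A(x) = (x - 4)^2 = x^2 - 8*x + 16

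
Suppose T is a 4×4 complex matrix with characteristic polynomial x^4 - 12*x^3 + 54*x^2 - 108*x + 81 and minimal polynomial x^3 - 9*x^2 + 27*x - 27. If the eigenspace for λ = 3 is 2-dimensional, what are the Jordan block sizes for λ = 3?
Block sizes for λ = 3: [3, 1]

Step 1 — from the characteristic polynomial, algebraic multiplicity of λ = 3 is 4. From dim ker(T − (3)·I) = 2, there are exactly 2 Jordan blocks for λ = 3.
Step 2 — from the minimal polynomial, the factor (x − 3)^3 tells us the largest block for λ = 3 has size 3.
Step 3 — with total size 4, 2 blocks, and largest block 3, the block sizes (in nonincreasing order) are [3, 1].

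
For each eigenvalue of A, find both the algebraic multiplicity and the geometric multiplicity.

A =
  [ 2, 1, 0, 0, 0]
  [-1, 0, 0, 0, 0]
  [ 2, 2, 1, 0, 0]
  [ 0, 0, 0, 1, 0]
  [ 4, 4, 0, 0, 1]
λ = 1: alg = 5, geom = 4

Step 1 — factor the characteristic polynomial to read off the algebraic multiplicities:
  χ_A(x) = (x - 1)^5

Step 2 — compute geometric multiplicities via the rank-nullity identity g(λ) = n − rank(A − λI):
  rank(A − (1)·I) = 1, so dim ker(A − (1)·I) = n − 1 = 4

Summary:
  λ = 1: algebraic multiplicity = 5, geometric multiplicity = 4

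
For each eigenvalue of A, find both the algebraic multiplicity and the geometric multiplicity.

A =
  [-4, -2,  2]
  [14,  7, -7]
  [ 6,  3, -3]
λ = 0: alg = 3, geom = 2

Step 1 — factor the characteristic polynomial to read off the algebraic multiplicities:
  χ_A(x) = x^3

Step 2 — compute geometric multiplicities via the rank-nullity identity g(λ) = n − rank(A − λI):
  rank(A − (0)·I) = 1, so dim ker(A − (0)·I) = n − 1 = 2

Summary:
  λ = 0: algebraic multiplicity = 3, geometric multiplicity = 2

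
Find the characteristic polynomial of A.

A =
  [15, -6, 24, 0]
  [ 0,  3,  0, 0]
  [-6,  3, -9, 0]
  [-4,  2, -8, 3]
x^4 - 12*x^3 + 54*x^2 - 108*x + 81

Expanding det(x·I − A) (e.g. by cofactor expansion or by noting that A is similar to its Jordan form J, which has the same characteristic polynomial as A) gives
  χ_A(x) = x^4 - 12*x^3 + 54*x^2 - 108*x + 81
which factors as (x - 3)^4. The eigenvalues (with algebraic multiplicities) are λ = 3 with multiplicity 4.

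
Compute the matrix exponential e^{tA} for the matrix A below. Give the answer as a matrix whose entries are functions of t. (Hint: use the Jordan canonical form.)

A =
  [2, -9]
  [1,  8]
e^{tA} =
  [-3*t*exp(5*t) + exp(5*t), -9*t*exp(5*t)]
  [t*exp(5*t), 3*t*exp(5*t) + exp(5*t)]

Strategy: write A = P · J · P⁻¹ where J is a Jordan canonical form, so e^{tA} = P · e^{tJ} · P⁻¹, and e^{tJ} can be computed block-by-block.

A has Jordan form
J =
  [5, 1]
  [0, 5]
(up to reordering of blocks).

Per-block formulas:
  For a 2×2 Jordan block J_2(5): exp(t · J_2(5)) = e^(5t)·(I + t·N), where N is the 2×2 nilpotent shift.

After assembling e^{tJ} and conjugating by P, we get:

e^{tA} =
  [-3*t*exp(5*t) + exp(5*t), -9*t*exp(5*t)]
  [t*exp(5*t), 3*t*exp(5*t) + exp(5*t)]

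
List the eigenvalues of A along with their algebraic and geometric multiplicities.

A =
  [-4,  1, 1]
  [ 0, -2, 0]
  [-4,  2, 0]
λ = -2: alg = 3, geom = 2

Step 1 — factor the characteristic polynomial to read off the algebraic multiplicities:
  χ_A(x) = (x + 2)^3

Step 2 — compute geometric multiplicities via the rank-nullity identity g(λ) = n − rank(A − λI):
  rank(A − (-2)·I) = 1, so dim ker(A − (-2)·I) = n − 1 = 2

Summary:
  λ = -2: algebraic multiplicity = 3, geometric multiplicity = 2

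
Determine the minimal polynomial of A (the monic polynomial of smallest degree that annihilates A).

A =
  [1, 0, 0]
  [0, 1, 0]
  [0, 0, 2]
x^2 - 3*x + 2

The characteristic polynomial is χ_A(x) = (x - 2)*(x - 1)^2, so the eigenvalues are known. The minimal polynomial is
  m_A(x) = Π_λ (x − λ)^{k_λ}
where k_λ is the size of the *largest* Jordan block for λ (equivalently, the smallest k with (A − λI)^k v = 0 for every generalised eigenvector v of λ).

  λ = 1: largest Jordan block has size 1, contributing (x − 1)
  λ = 2: largest Jordan block has size 1, contributing (x − 2)

So m_A(x) = (x - 2)*(x - 1) = x^2 - 3*x + 2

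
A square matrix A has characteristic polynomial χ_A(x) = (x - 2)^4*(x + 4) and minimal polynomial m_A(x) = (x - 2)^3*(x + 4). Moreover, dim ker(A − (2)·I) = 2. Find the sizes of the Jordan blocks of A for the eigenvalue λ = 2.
Block sizes for λ = 2: [3, 1]

Step 1 — from the characteristic polynomial, algebraic multiplicity of λ = 2 is 4. From dim ker(A − (2)·I) = 2, there are exactly 2 Jordan blocks for λ = 2.
Step 2 — from the minimal polynomial, the factor (x − 2)^3 tells us the largest block for λ = 2 has size 3.
Step 3 — with total size 4, 2 blocks, and largest block 3, the block sizes (in nonincreasing order) are [3, 1].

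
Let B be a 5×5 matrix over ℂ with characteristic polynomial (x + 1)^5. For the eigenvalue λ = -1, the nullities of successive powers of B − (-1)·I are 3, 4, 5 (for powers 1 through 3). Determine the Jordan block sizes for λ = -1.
Block sizes for λ = -1: [3, 1, 1]

From the dimensions of kernels of powers, the number of Jordan blocks of size at least j is d_j − d_{j−1} where d_j = dim ker(N^j) (with d_0 = 0). Computing the differences gives [3, 1, 1].
The number of blocks of size exactly k is (#blocks of size ≥ k) − (#blocks of size ≥ k + 1), so the partition is: 2 block(s) of size 1, 1 block(s) of size 3.
In nonincreasing order the block sizes are [3, 1, 1].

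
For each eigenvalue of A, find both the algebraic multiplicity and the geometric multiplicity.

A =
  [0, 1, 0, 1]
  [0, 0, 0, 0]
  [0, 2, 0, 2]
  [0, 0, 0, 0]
λ = 0: alg = 4, geom = 3

Step 1 — factor the characteristic polynomial to read off the algebraic multiplicities:
  χ_A(x) = x^4

Step 2 — compute geometric multiplicities via the rank-nullity identity g(λ) = n − rank(A − λI):
  rank(A − (0)·I) = 1, so dim ker(A − (0)·I) = n − 1 = 3

Summary:
  λ = 0: algebraic multiplicity = 4, geometric multiplicity = 3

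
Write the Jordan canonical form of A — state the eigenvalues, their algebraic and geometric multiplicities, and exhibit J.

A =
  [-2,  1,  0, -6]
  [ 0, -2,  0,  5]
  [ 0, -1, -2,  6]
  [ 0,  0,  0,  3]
J_2(-2) ⊕ J_1(-2) ⊕ J_1(3)

The characteristic polynomial is
  det(x·I − A) = x^4 + 3*x^3 - 6*x^2 - 28*x - 24 = (x - 3)*(x + 2)^3

Eigenvalues and multiplicities (the geometric multiplicity of λ is n − rank(A − λI), which equals the number of Jordan blocks for λ):
  λ = -2: algebraic multiplicity = 3, geometric multiplicity = 2
  λ = 3: algebraic multiplicity = 1, geometric multiplicity = 1

Determining the block sizes for each eigenvalue:
  λ = -2: 2 blocks summing to 3 forces exactly one block of size 2 and the rest size 1 → block sizes [2, 1]
  λ = 3: one block (gm = 1), so the single block has size am = 1 → block sizes [1]

Assembling the blocks gives a Jordan form
J =
  [-2,  1,  0, 0]
  [ 0, -2,  0, 0]
  [ 0,  0, -2, 0]
  [ 0,  0,  0, 3]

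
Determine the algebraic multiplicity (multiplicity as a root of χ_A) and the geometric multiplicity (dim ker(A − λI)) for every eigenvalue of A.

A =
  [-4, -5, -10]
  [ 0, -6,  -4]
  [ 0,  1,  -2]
λ = -4: alg = 3, geom = 2

Step 1 — factor the characteristic polynomial to read off the algebraic multiplicities:
  χ_A(x) = (x + 4)^3

Step 2 — compute geometric multiplicities via the rank-nullity identity g(λ) = n − rank(A − λI):
  rank(A − (-4)·I) = 1, so dim ker(A − (-4)·I) = n − 1 = 2

Summary:
  λ = -4: algebraic multiplicity = 3, geometric multiplicity = 2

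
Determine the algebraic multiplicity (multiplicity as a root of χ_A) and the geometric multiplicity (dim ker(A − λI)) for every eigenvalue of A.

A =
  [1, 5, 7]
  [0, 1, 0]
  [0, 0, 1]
λ = 1: alg = 3, geom = 2

Step 1 — factor the characteristic polynomial to read off the algebraic multiplicities:
  χ_A(x) = (x - 1)^3

Step 2 — compute geometric multiplicities via the rank-nullity identity g(λ) = n − rank(A − λI):
  rank(A − (1)·I) = 1, so dim ker(A − (1)·I) = n − 1 = 2

Summary:
  λ = 1: algebraic multiplicity = 3, geometric multiplicity = 2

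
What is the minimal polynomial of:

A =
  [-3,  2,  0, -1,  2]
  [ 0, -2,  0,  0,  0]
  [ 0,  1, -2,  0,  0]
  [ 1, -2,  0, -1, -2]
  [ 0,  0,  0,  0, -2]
x^2 + 4*x + 4

The characteristic polynomial is χ_A(x) = (x + 2)^5, so the eigenvalues are known. The minimal polynomial is
  m_A(x) = Π_λ (x − λ)^{k_λ}
where k_λ is the size of the *largest* Jordan block for λ (equivalently, the smallest k with (A − λI)^k v = 0 for every generalised eigenvector v of λ).

  λ = -2: largest Jordan block has size 2, contributing (x + 2)^2

So m_A(x) = (x + 2)^2 = x^2 + 4*x + 4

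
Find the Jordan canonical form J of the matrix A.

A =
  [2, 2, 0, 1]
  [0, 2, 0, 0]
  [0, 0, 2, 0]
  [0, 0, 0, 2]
J_2(2) ⊕ J_1(2) ⊕ J_1(2)

The characteristic polynomial is
  det(x·I − A) = x^4 - 8*x^3 + 24*x^2 - 32*x + 16 = (x - 2)^4

Eigenvalues and multiplicities (the geometric multiplicity of λ is n − rank(A − λI), which equals the number of Jordan blocks for λ):
  λ = 2: algebraic multiplicity = 4, geometric multiplicity = 3

Determining the block sizes for each eigenvalue:
  λ = 2: 3 blocks summing to 4 forces exactly one block of size 2 and the rest size 1 → block sizes [2, 1, 1]

Assembling the blocks gives a Jordan form
J =
  [2, 1, 0, 0]
  [0, 2, 0, 0]
  [0, 0, 2, 0]
  [0, 0, 0, 2]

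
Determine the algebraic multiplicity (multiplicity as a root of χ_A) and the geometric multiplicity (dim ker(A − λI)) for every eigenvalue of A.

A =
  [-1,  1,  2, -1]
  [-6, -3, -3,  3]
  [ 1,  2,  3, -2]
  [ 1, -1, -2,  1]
λ = 0: alg = 4, geom = 2

Step 1 — factor the characteristic polynomial to read off the algebraic multiplicities:
  χ_A(x) = x^4

Step 2 — compute geometric multiplicities via the rank-nullity identity g(λ) = n − rank(A − λI):
  rank(A − (0)·I) = 2, so dim ker(A − (0)·I) = n − 2 = 2

Summary:
  λ = 0: algebraic multiplicity = 4, geometric multiplicity = 2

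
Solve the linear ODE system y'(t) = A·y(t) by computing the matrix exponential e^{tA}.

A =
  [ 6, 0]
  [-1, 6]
e^{tA} =
  [exp(6*t), 0]
  [-t*exp(6*t), exp(6*t)]

Strategy: write A = P · J · P⁻¹ where J is a Jordan canonical form, so e^{tA} = P · e^{tJ} · P⁻¹, and e^{tJ} can be computed block-by-block.

A has Jordan form
J =
  [6, 1]
  [0, 6]
(up to reordering of blocks).

Per-block formulas:
  For a 2×2 Jordan block J_2(6): exp(t · J_2(6)) = e^(6t)·(I + t·N), where N is the 2×2 nilpotent shift.

After assembling e^{tJ} and conjugating by P, we get:

e^{tA} =
  [exp(6*t), 0]
  [-t*exp(6*t), exp(6*t)]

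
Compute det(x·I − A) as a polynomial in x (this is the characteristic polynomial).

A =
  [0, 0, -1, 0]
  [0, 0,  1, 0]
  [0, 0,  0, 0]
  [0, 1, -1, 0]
x^4

Expanding det(x·I − A) (e.g. by cofactor expansion or by noting that A is similar to its Jordan form J, which has the same characteristic polynomial as A) gives
  χ_A(x) = x^4
which factors as x^4. The eigenvalues (with algebraic multiplicities) are λ = 0 with multiplicity 4.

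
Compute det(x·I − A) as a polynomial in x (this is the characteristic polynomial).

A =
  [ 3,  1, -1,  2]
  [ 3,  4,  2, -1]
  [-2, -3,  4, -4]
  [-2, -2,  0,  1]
x^4 - 12*x^3 + 54*x^2 - 108*x + 81

Expanding det(x·I − A) (e.g. by cofactor expansion or by noting that A is similar to its Jordan form J, which has the same characteristic polynomial as A) gives
  χ_A(x) = x^4 - 12*x^3 + 54*x^2 - 108*x + 81
which factors as (x - 3)^4. The eigenvalues (with algebraic multiplicities) are λ = 3 with multiplicity 4.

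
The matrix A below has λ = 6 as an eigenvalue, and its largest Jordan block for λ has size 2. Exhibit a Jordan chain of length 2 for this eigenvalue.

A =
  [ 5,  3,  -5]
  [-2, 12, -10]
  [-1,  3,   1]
A Jordan chain for λ = 6 of length 2:
v_1 = (-1, -2, -1)ᵀ
v_2 = (1, 0, 0)ᵀ

Let N = A − (6)·I. We want v_2 with N^2 v_2 = 0 but N^1 v_2 ≠ 0; then v_{j-1} := N · v_j for j = 2, …, 2.

Pick v_2 = (1, 0, 0)ᵀ.
Then v_1 = N · v_2 = (-1, -2, -1)ᵀ.

Sanity check: (A − (6)·I) v_1 = (0, 0, 0)ᵀ = 0. ✓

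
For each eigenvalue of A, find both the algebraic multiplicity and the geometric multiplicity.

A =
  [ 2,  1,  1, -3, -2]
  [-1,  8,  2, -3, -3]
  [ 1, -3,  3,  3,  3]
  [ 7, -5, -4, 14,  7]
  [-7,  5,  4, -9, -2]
λ = 5: alg = 5, geom = 3

Step 1 — factor the characteristic polynomial to read off the algebraic multiplicities:
  χ_A(x) = (x - 5)^5

Step 2 — compute geometric multiplicities via the rank-nullity identity g(λ) = n − rank(A − λI):
  rank(A − (5)·I) = 2, so dim ker(A − (5)·I) = n − 2 = 3

Summary:
  λ = 5: algebraic multiplicity = 5, geometric multiplicity = 3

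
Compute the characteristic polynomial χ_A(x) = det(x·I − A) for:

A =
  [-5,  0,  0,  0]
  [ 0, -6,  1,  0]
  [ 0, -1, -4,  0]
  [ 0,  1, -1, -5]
x^4 + 20*x^3 + 150*x^2 + 500*x + 625

Expanding det(x·I − A) (e.g. by cofactor expansion or by noting that A is similar to its Jordan form J, which has the same characteristic polynomial as A) gives
  χ_A(x) = x^4 + 20*x^3 + 150*x^2 + 500*x + 625
which factors as (x + 5)^4. The eigenvalues (with algebraic multiplicities) are λ = -5 with multiplicity 4.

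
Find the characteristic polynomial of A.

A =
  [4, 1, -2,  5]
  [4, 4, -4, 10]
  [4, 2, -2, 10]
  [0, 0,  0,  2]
x^4 - 8*x^3 + 24*x^2 - 32*x + 16

Expanding det(x·I − A) (e.g. by cofactor expansion or by noting that A is similar to its Jordan form J, which has the same characteristic polynomial as A) gives
  χ_A(x) = x^4 - 8*x^3 + 24*x^2 - 32*x + 16
which factors as (x - 2)^4. The eigenvalues (with algebraic multiplicities) are λ = 2 with multiplicity 4.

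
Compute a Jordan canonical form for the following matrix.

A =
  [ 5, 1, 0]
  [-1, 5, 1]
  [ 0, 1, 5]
J_3(5)

The characteristic polynomial is
  det(x·I − A) = x^3 - 15*x^2 + 75*x - 125 = (x - 5)^3

Eigenvalues and multiplicities (the geometric multiplicity of λ is n − rank(A − λI), which equals the number of Jordan blocks for λ):
  λ = 5: algebraic multiplicity = 3, geometric multiplicity = 1

Determining the block sizes for each eigenvalue:
  λ = 5: one block (gm = 1), so the single block has size am = 3 → block sizes [3]

Assembling the blocks gives a Jordan form
J =
  [5, 1, 0]
  [0, 5, 1]
  [0, 0, 5]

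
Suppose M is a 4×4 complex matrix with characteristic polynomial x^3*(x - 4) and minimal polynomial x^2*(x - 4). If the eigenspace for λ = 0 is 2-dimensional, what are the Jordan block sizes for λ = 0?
Block sizes for λ = 0: [2, 1]

Step 1 — from the characteristic polynomial, algebraic multiplicity of λ = 0 is 3. From dim ker(M − (0)·I) = 2, there are exactly 2 Jordan blocks for λ = 0.
Step 2 — from the minimal polynomial, the factor (x − 0)^2 tells us the largest block for λ = 0 has size 2.
Step 3 — with total size 3, 2 blocks, and largest block 2, the block sizes (in nonincreasing order) are [2, 1].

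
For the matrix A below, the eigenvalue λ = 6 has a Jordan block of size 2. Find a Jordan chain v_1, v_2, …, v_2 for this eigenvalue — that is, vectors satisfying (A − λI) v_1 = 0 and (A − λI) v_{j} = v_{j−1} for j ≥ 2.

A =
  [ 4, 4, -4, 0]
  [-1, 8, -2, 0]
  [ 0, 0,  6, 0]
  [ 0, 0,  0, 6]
A Jordan chain for λ = 6 of length 2:
v_1 = (-2, -1, 0, 0)ᵀ
v_2 = (1, 0, 0, 0)ᵀ

Let N = A − (6)·I. We want v_2 with N^2 v_2 = 0 but N^1 v_2 ≠ 0; then v_{j-1} := N · v_j for j = 2, …, 2.

Pick v_2 = (1, 0, 0, 0)ᵀ.
Then v_1 = N · v_2 = (-2, -1, 0, 0)ᵀ.

Sanity check: (A − (6)·I) v_1 = (0, 0, 0, 0)ᵀ = 0. ✓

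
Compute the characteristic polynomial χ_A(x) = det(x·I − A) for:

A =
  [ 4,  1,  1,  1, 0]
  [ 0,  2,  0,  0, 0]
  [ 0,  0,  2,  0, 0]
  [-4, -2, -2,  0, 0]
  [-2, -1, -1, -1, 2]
x^5 - 10*x^4 + 40*x^3 - 80*x^2 + 80*x - 32

Expanding det(x·I − A) (e.g. by cofactor expansion or by noting that A is similar to its Jordan form J, which has the same characteristic polynomial as A) gives
  χ_A(x) = x^5 - 10*x^4 + 40*x^3 - 80*x^2 + 80*x - 32
which factors as (x - 2)^5. The eigenvalues (with algebraic multiplicities) are λ = 2 with multiplicity 5.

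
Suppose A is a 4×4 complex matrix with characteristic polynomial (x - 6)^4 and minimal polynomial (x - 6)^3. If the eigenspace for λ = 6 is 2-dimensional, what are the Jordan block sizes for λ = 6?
Block sizes for λ = 6: [3, 1]

Step 1 — from the characteristic polynomial, algebraic multiplicity of λ = 6 is 4. From dim ker(A − (6)·I) = 2, there are exactly 2 Jordan blocks for λ = 6.
Step 2 — from the minimal polynomial, the factor (x − 6)^3 tells us the largest block for λ = 6 has size 3.
Step 3 — with total size 4, 2 blocks, and largest block 3, the block sizes (in nonincreasing order) are [3, 1].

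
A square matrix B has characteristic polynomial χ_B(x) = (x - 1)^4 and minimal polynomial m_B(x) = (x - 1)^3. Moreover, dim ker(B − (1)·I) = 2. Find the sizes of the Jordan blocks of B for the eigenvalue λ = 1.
Block sizes for λ = 1: [3, 1]

Step 1 — from the characteristic polynomial, algebraic multiplicity of λ = 1 is 4. From dim ker(B − (1)·I) = 2, there are exactly 2 Jordan blocks for λ = 1.
Step 2 — from the minimal polynomial, the factor (x − 1)^3 tells us the largest block for λ = 1 has size 3.
Step 3 — with total size 4, 2 blocks, and largest block 3, the block sizes (in nonincreasing order) are [3, 1].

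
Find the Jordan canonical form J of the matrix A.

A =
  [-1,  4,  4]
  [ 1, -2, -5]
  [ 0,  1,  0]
J_3(-1)

The characteristic polynomial is
  det(x·I − A) = x^3 + 3*x^2 + 3*x + 1 = (x + 1)^3

Eigenvalues and multiplicities (the geometric multiplicity of λ is n − rank(A − λI), which equals the number of Jordan blocks for λ):
  λ = -1: algebraic multiplicity = 3, geometric multiplicity = 1

Determining the block sizes for each eigenvalue:
  λ = -1: one block (gm = 1), so the single block has size am = 3 → block sizes [3]

Assembling the blocks gives a Jordan form
J =
  [-1,  1,  0]
  [ 0, -1,  1]
  [ 0,  0, -1]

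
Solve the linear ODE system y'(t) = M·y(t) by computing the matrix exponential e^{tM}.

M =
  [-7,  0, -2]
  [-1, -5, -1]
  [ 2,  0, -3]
e^{tM} =
  [-2*t*exp(-5*t) + exp(-5*t), 0, -2*t*exp(-5*t)]
  [-t*exp(-5*t), exp(-5*t), -t*exp(-5*t)]
  [2*t*exp(-5*t), 0, 2*t*exp(-5*t) + exp(-5*t)]

Strategy: write M = P · J · P⁻¹ where J is a Jordan canonical form, so e^{tM} = P · e^{tJ} · P⁻¹, and e^{tJ} can be computed block-by-block.

M has Jordan form
J =
  [-5,  1,  0]
  [ 0, -5,  0]
  [ 0,  0, -5]
(up to reordering of blocks).

Per-block formulas:
  For a 2×2 Jordan block J_2(-5): exp(t · J_2(-5)) = e^(-5t)·(I + t·N), where N is the 2×2 nilpotent shift.
  For a 1×1 block at λ = -5: exp(t · [-5]) = [e^(-5t)].

After assembling e^{tJ} and conjugating by P, we get:

e^{tM} =
  [-2*t*exp(-5*t) + exp(-5*t), 0, -2*t*exp(-5*t)]
  [-t*exp(-5*t), exp(-5*t), -t*exp(-5*t)]
  [2*t*exp(-5*t), 0, 2*t*exp(-5*t) + exp(-5*t)]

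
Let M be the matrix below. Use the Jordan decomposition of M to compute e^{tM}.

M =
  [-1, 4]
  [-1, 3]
e^{tM} =
  [-2*t*exp(t) + exp(t), 4*t*exp(t)]
  [-t*exp(t), 2*t*exp(t) + exp(t)]

Strategy: write M = P · J · P⁻¹ where J is a Jordan canonical form, so e^{tM} = P · e^{tJ} · P⁻¹, and e^{tJ} can be computed block-by-block.

M has Jordan form
J =
  [1, 1]
  [0, 1]
(up to reordering of blocks).

Per-block formulas:
  For a 2×2 Jordan block J_2(1): exp(t · J_2(1)) = e^(1t)·(I + t·N), where N is the 2×2 nilpotent shift.

After assembling e^{tJ} and conjugating by P, we get:

e^{tM} =
  [-2*t*exp(t) + exp(t), 4*t*exp(t)]
  [-t*exp(t), 2*t*exp(t) + exp(t)]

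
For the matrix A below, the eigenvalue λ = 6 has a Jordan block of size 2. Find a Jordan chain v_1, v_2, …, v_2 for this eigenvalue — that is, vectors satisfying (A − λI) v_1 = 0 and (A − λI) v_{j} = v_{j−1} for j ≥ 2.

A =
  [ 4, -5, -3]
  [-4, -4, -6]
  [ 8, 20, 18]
A Jordan chain for λ = 6 of length 2:
v_1 = (-2, -4, 8)ᵀ
v_2 = (1, 0, 0)ᵀ

Let N = A − (6)·I. We want v_2 with N^2 v_2 = 0 but N^1 v_2 ≠ 0; then v_{j-1} := N · v_j for j = 2, …, 2.

Pick v_2 = (1, 0, 0)ᵀ.
Then v_1 = N · v_2 = (-2, -4, 8)ᵀ.

Sanity check: (A − (6)·I) v_1 = (0, 0, 0)ᵀ = 0. ✓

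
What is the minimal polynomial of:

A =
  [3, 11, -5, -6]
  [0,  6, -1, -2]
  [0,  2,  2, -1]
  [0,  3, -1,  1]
x^3 - 9*x^2 + 27*x - 27

The characteristic polynomial is χ_A(x) = (x - 3)^4, so the eigenvalues are known. The minimal polynomial is
  m_A(x) = Π_λ (x − λ)^{k_λ}
where k_λ is the size of the *largest* Jordan block for λ (equivalently, the smallest k with (A − λI)^k v = 0 for every generalised eigenvector v of λ).

  λ = 3: largest Jordan block has size 3, contributing (x − 3)^3

So m_A(x) = (x - 3)^3 = x^3 - 9*x^2 + 27*x - 27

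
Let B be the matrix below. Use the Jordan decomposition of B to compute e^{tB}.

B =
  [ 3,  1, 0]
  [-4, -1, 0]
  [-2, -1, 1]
e^{tB} =
  [2*t*exp(t) + exp(t), t*exp(t), 0]
  [-4*t*exp(t), -2*t*exp(t) + exp(t), 0]
  [-2*t*exp(t), -t*exp(t), exp(t)]

Strategy: write B = P · J · P⁻¹ where J is a Jordan canonical form, so e^{tB} = P · e^{tJ} · P⁻¹, and e^{tJ} can be computed block-by-block.

B has Jordan form
J =
  [1, 1, 0]
  [0, 1, 0]
  [0, 0, 1]
(up to reordering of blocks).

Per-block formulas:
  For a 1×1 block at λ = 1: exp(t · [1]) = [e^(1t)].
  For a 2×2 Jordan block J_2(1): exp(t · J_2(1)) = e^(1t)·(I + t·N), where N is the 2×2 nilpotent shift.

After assembling e^{tJ} and conjugating by P, we get:

e^{tB} =
  [2*t*exp(t) + exp(t), t*exp(t), 0]
  [-4*t*exp(t), -2*t*exp(t) + exp(t), 0]
  [-2*t*exp(t), -t*exp(t), exp(t)]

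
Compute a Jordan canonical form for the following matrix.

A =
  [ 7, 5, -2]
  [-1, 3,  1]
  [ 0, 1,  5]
J_3(5)

The characteristic polynomial is
  det(x·I − A) = x^3 - 15*x^2 + 75*x - 125 = (x - 5)^3

Eigenvalues and multiplicities (the geometric multiplicity of λ is n − rank(A − λI), which equals the number of Jordan blocks for λ):
  λ = 5: algebraic multiplicity = 3, geometric multiplicity = 1

Determining the block sizes for each eigenvalue:
  λ = 5: one block (gm = 1), so the single block has size am = 3 → block sizes [3]

Assembling the blocks gives a Jordan form
J =
  [5, 1, 0]
  [0, 5, 1]
  [0, 0, 5]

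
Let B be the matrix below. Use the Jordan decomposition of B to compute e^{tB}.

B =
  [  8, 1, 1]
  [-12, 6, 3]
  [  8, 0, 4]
e^{tB} =
  [2*t*exp(6*t) + exp(6*t), t^2*exp(6*t) + t*exp(6*t), 3*t^2*exp(6*t)/2 + t*exp(6*t)]
  [-12*t*exp(6*t), -6*t^2*exp(6*t) + exp(6*t), -9*t^2*exp(6*t) + 3*t*exp(6*t)]
  [8*t*exp(6*t), 4*t^2*exp(6*t), 6*t^2*exp(6*t) - 2*t*exp(6*t) + exp(6*t)]

Strategy: write B = P · J · P⁻¹ where J is a Jordan canonical form, so e^{tB} = P · e^{tJ} · P⁻¹, and e^{tJ} can be computed block-by-block.

B has Jordan form
J =
  [6, 1, 0]
  [0, 6, 1]
  [0, 0, 6]
(up to reordering of blocks).

Per-block formulas:
  For a 3×3 Jordan block J_3(6): exp(t · J_3(6)) = e^(6t)·(I + t·N + (t^2/2)·N^2), where N is the 3×3 nilpotent shift.

After assembling e^{tJ} and conjugating by P, we get:

e^{tB} =
  [2*t*exp(6*t) + exp(6*t), t^2*exp(6*t) + t*exp(6*t), 3*t^2*exp(6*t)/2 + t*exp(6*t)]
  [-12*t*exp(6*t), -6*t^2*exp(6*t) + exp(6*t), -9*t^2*exp(6*t) + 3*t*exp(6*t)]
  [8*t*exp(6*t), 4*t^2*exp(6*t), 6*t^2*exp(6*t) - 2*t*exp(6*t) + exp(6*t)]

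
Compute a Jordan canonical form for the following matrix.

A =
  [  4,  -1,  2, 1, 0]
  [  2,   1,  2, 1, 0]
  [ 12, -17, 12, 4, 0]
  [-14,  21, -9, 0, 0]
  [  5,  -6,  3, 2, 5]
J_1(2) ⊕ J_3(5) ⊕ J_1(5)

The characteristic polynomial is
  det(x·I − A) = x^5 - 22*x^4 + 190*x^3 - 800*x^2 + 1625*x - 1250 = (x - 5)^4*(x - 2)

Eigenvalues and multiplicities (the geometric multiplicity of λ is n − rank(A − λI), which equals the number of Jordan blocks for λ):
  λ = 2: algebraic multiplicity = 1, geometric multiplicity = 1
  λ = 5: algebraic multiplicity = 4, geometric multiplicity = 2

Determining the block sizes for each eigenvalue:
  λ = 2: one block (gm = 1), so the single block has size am = 1 → block sizes [1]
  λ = 5: with am = 4 and gm = 2, the partition is not yet determined (e.g. several partitions of 4 into 2 parts exist). Let N = A − (5)·I. Computing rank(N^1) = 3, rank(N^2) = 2, rank(N^3) = 1; the number of blocks of size ≥ j is rank(N^{j−1}) − rank(N^j), giving [2, 1, 1]. So we have 1 block(s) of size 3, 1 block(s) of size 1 → block sizes [3, 1]

Assembling the blocks gives a Jordan form
J =
  [2, 0, 0, 0, 0]
  [0, 5, 1, 0, 0]
  [0, 0, 5, 1, 0]
  [0, 0, 0, 5, 0]
  [0, 0, 0, 0, 5]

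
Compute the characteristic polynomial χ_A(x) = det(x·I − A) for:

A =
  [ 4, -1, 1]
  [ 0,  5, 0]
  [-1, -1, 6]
x^3 - 15*x^2 + 75*x - 125

Expanding det(x·I − A) (e.g. by cofactor expansion or by noting that A is similar to its Jordan form J, which has the same characteristic polynomial as A) gives
  χ_A(x) = x^3 - 15*x^2 + 75*x - 125
which factors as (x - 5)^3. The eigenvalues (with algebraic multiplicities) are λ = 5 with multiplicity 3.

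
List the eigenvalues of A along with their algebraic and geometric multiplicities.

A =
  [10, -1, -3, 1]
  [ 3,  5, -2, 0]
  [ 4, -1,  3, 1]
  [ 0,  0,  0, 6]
λ = 6: alg = 4, geom = 2

Step 1 — factor the characteristic polynomial to read off the algebraic multiplicities:
  χ_A(x) = (x - 6)^4

Step 2 — compute geometric multiplicities via the rank-nullity identity g(λ) = n − rank(A − λI):
  rank(A − (6)·I) = 2, so dim ker(A − (6)·I) = n − 2 = 2

Summary:
  λ = 6: algebraic multiplicity = 4, geometric multiplicity = 2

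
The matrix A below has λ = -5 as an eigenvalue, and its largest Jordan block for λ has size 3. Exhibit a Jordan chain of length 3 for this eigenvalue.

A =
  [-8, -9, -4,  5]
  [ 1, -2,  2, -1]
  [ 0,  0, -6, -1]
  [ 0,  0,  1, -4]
A Jordan chain for λ = -5 of length 3:
v_1 = (3, -1, 0, 0)ᵀ
v_2 = (-4, 2, -1, 1)ᵀ
v_3 = (0, 0, 1, 0)ᵀ

Let N = A − (-5)·I. We want v_3 with N^3 v_3 = 0 but N^2 v_3 ≠ 0; then v_{j-1} := N · v_j for j = 3, …, 2.

Pick v_3 = (0, 0, 1, 0)ᵀ.
Then v_2 = N · v_3 = (-4, 2, -1, 1)ᵀ.
Then v_1 = N · v_2 = (3, -1, 0, 0)ᵀ.

Sanity check: (A − (-5)·I) v_1 = (0, 0, 0, 0)ᵀ = 0. ✓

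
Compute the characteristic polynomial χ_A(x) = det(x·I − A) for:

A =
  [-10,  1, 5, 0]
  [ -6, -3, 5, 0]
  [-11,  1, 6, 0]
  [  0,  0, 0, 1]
x^4 + 6*x^3 + x^2 - 24*x + 16

Expanding det(x·I − A) (e.g. by cofactor expansion or by noting that A is similar to its Jordan form J, which has the same characteristic polynomial as A) gives
  χ_A(x) = x^4 + 6*x^3 + x^2 - 24*x + 16
which factors as (x - 1)^2*(x + 4)^2. The eigenvalues (with algebraic multiplicities) are λ = -4 with multiplicity 2, λ = 1 with multiplicity 2.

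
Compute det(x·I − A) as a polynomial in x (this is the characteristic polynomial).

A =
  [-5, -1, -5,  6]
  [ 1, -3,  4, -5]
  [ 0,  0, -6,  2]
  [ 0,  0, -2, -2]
x^4 + 16*x^3 + 96*x^2 + 256*x + 256

Expanding det(x·I − A) (e.g. by cofactor expansion or by noting that A is similar to its Jordan form J, which has the same characteristic polynomial as A) gives
  χ_A(x) = x^4 + 16*x^3 + 96*x^2 + 256*x + 256
which factors as (x + 4)^4. The eigenvalues (with algebraic multiplicities) are λ = -4 with multiplicity 4.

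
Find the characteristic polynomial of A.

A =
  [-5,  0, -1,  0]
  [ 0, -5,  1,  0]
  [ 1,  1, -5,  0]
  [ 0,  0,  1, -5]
x^4 + 20*x^3 + 150*x^2 + 500*x + 625

Expanding det(x·I − A) (e.g. by cofactor expansion or by noting that A is similar to its Jordan form J, which has the same characteristic polynomial as A) gives
  χ_A(x) = x^4 + 20*x^3 + 150*x^2 + 500*x + 625
which factors as (x + 5)^4. The eigenvalues (with algebraic multiplicities) are λ = -5 with multiplicity 4.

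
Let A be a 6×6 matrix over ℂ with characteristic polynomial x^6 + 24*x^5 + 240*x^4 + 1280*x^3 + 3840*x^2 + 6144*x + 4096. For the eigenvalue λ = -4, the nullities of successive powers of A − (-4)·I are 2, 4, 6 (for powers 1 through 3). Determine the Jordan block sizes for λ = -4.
Block sizes for λ = -4: [3, 3]

From the dimensions of kernels of powers, the number of Jordan blocks of size at least j is d_j − d_{j−1} where d_j = dim ker(N^j) (with d_0 = 0). Computing the differences gives [2, 2, 2].
The number of blocks of size exactly k is (#blocks of size ≥ k) − (#blocks of size ≥ k + 1), so the partition is: 2 block(s) of size 3.
In nonincreasing order the block sizes are [3, 3].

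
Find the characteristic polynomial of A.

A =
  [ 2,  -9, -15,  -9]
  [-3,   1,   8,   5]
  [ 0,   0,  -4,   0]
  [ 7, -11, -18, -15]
x^4 + 16*x^3 + 96*x^2 + 256*x + 256

Expanding det(x·I − A) (e.g. by cofactor expansion or by noting that A is similar to its Jordan form J, which has the same characteristic polynomial as A) gives
  χ_A(x) = x^4 + 16*x^3 + 96*x^2 + 256*x + 256
which factors as (x + 4)^4. The eigenvalues (with algebraic multiplicities) are λ = -4 with multiplicity 4.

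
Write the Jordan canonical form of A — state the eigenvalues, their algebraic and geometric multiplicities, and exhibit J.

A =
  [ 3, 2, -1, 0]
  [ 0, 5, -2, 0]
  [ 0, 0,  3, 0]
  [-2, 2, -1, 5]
J_2(3) ⊕ J_1(5) ⊕ J_1(5)

The characteristic polynomial is
  det(x·I − A) = x^4 - 16*x^3 + 94*x^2 - 240*x + 225 = (x - 5)^2*(x - 3)^2

Eigenvalues and multiplicities (the geometric multiplicity of λ is n − rank(A − λI), which equals the number of Jordan blocks for λ):
  λ = 3: algebraic multiplicity = 2, geometric multiplicity = 1
  λ = 5: algebraic multiplicity = 2, geometric multiplicity = 2

Determining the block sizes for each eigenvalue:
  λ = 3: one block (gm = 1), so the single block has size am = 2 → block sizes [2]
  λ = 5: gm = am = 2, so every block has size 1 → block sizes [1, 1]

Assembling the blocks gives a Jordan form
J =
  [3, 1, 0, 0]
  [0, 3, 0, 0]
  [0, 0, 5, 0]
  [0, 0, 0, 5]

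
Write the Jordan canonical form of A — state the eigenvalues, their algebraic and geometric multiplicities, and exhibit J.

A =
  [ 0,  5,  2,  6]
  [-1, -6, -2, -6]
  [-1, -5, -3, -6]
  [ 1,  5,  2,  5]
J_2(-1) ⊕ J_1(-1) ⊕ J_1(-1)

The characteristic polynomial is
  det(x·I − A) = x^4 + 4*x^3 + 6*x^2 + 4*x + 1 = (x + 1)^4

Eigenvalues and multiplicities (the geometric multiplicity of λ is n − rank(A − λI), which equals the number of Jordan blocks for λ):
  λ = -1: algebraic multiplicity = 4, geometric multiplicity = 3

Determining the block sizes for each eigenvalue:
  λ = -1: 3 blocks summing to 4 forces exactly one block of size 2 and the rest size 1 → block sizes [2, 1, 1]

Assembling the blocks gives a Jordan form
J =
  [-1,  1,  0,  0]
  [ 0, -1,  0,  0]
  [ 0,  0, -1,  0]
  [ 0,  0,  0, -1]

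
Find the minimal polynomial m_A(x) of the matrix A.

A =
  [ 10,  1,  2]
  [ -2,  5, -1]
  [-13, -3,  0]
x^3 - 15*x^2 + 75*x - 125

The characteristic polynomial is χ_A(x) = (x - 5)^3, so the eigenvalues are known. The minimal polynomial is
  m_A(x) = Π_λ (x − λ)^{k_λ}
where k_λ is the size of the *largest* Jordan block for λ (equivalently, the smallest k with (A − λI)^k v = 0 for every generalised eigenvector v of λ).

  λ = 5: largest Jordan block has size 3, contributing (x − 5)^3

So m_A(x) = (x - 5)^3 = x^3 - 15*x^2 + 75*x - 125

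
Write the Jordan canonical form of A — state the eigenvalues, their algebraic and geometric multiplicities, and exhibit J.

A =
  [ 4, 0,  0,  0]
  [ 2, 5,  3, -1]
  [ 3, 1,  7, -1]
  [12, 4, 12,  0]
J_3(4) ⊕ J_1(4)

The characteristic polynomial is
  det(x·I − A) = x^4 - 16*x^3 + 96*x^2 - 256*x + 256 = (x - 4)^4

Eigenvalues and multiplicities (the geometric multiplicity of λ is n − rank(A − λI), which equals the number of Jordan blocks for λ):
  λ = 4: algebraic multiplicity = 4, geometric multiplicity = 2

Determining the block sizes for each eigenvalue:
  λ = 4: with am = 4 and gm = 2, the partition is not yet determined (e.g. several partitions of 4 into 2 parts exist). Let N = A − (4)·I. Computing rank(N^1) = 2, rank(N^2) = 1, rank(N^3) = 0; the number of blocks of size ≥ j is rank(N^{j−1}) − rank(N^j), giving [2, 1, 1]. So we have 1 block(s) of size 3, 1 block(s) of size 1 → block sizes [3, 1]

Assembling the blocks gives a Jordan form
J =
  [4, 1, 0, 0]
  [0, 4, 1, 0]
  [0, 0, 4, 0]
  [0, 0, 0, 4]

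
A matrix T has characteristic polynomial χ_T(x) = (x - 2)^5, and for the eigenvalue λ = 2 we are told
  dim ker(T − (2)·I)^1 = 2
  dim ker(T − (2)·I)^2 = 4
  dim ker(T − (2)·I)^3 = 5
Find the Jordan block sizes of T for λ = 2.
Block sizes for λ = 2: [3, 2]

From the dimensions of kernels of powers, the number of Jordan blocks of size at least j is d_j − d_{j−1} where d_j = dim ker(N^j) (with d_0 = 0). Computing the differences gives [2, 2, 1].
The number of blocks of size exactly k is (#blocks of size ≥ k) − (#blocks of size ≥ k + 1), so the partition is: 1 block(s) of size 2, 1 block(s) of size 3.
In nonincreasing order the block sizes are [3, 2].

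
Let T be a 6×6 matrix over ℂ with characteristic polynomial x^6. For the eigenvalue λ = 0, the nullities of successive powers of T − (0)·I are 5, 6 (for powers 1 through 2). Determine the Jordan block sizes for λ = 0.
Block sizes for λ = 0: [2, 1, 1, 1, 1]

From the dimensions of kernels of powers, the number of Jordan blocks of size at least j is d_j − d_{j−1} where d_j = dim ker(N^j) (with d_0 = 0). Computing the differences gives [5, 1].
The number of blocks of size exactly k is (#blocks of size ≥ k) − (#blocks of size ≥ k + 1), so the partition is: 4 block(s) of size 1, 1 block(s) of size 2.
In nonincreasing order the block sizes are [2, 1, 1, 1, 1].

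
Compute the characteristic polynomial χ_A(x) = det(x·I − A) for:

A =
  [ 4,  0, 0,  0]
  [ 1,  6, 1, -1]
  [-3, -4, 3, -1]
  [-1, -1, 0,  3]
x^4 - 16*x^3 + 96*x^2 - 256*x + 256

Expanding det(x·I − A) (e.g. by cofactor expansion or by noting that A is similar to its Jordan form J, which has the same characteristic polynomial as A) gives
  χ_A(x) = x^4 - 16*x^3 + 96*x^2 - 256*x + 256
which factors as (x - 4)^4. The eigenvalues (with algebraic multiplicities) are λ = 4 with multiplicity 4.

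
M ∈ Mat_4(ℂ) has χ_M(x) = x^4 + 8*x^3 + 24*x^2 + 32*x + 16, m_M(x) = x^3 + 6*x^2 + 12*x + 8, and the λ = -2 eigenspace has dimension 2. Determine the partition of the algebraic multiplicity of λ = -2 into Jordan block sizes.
Block sizes for λ = -2: [3, 1]

Step 1 — from the characteristic polynomial, algebraic multiplicity of λ = -2 is 4. From dim ker(M − (-2)·I) = 2, there are exactly 2 Jordan blocks for λ = -2.
Step 2 — from the minimal polynomial, the factor (x + 2)^3 tells us the largest block for λ = -2 has size 3.
Step 3 — with total size 4, 2 blocks, and largest block 3, the block sizes (in nonincreasing order) are [3, 1].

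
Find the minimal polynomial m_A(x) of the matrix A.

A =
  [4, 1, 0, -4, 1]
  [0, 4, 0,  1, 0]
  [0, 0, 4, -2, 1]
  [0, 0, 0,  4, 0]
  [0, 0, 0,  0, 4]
x^3 - 12*x^2 + 48*x - 64

The characteristic polynomial is χ_A(x) = (x - 4)^5, so the eigenvalues are known. The minimal polynomial is
  m_A(x) = Π_λ (x − λ)^{k_λ}
where k_λ is the size of the *largest* Jordan block for λ (equivalently, the smallest k with (A − λI)^k v = 0 for every generalised eigenvector v of λ).

  λ = 4: largest Jordan block has size 3, contributing (x − 4)^3

So m_A(x) = (x - 4)^3 = x^3 - 12*x^2 + 48*x - 64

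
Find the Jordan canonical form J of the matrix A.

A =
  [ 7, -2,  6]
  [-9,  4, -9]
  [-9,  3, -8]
J_2(1) ⊕ J_1(1)

The characteristic polynomial is
  det(x·I − A) = x^3 - 3*x^2 + 3*x - 1 = (x - 1)^3

Eigenvalues and multiplicities (the geometric multiplicity of λ is n − rank(A − λI), which equals the number of Jordan blocks for λ):
  λ = 1: algebraic multiplicity = 3, geometric multiplicity = 2

Determining the block sizes for each eigenvalue:
  λ = 1: 2 blocks summing to 3 forces exactly one block of size 2 and the rest size 1 → block sizes [2, 1]

Assembling the blocks gives a Jordan form
J =
  [1, 1, 0]
  [0, 1, 0]
  [0, 0, 1]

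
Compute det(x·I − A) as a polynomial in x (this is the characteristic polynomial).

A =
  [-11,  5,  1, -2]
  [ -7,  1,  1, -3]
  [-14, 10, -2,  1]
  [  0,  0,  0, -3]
x^4 + 15*x^3 + 84*x^2 + 208*x + 192

Expanding det(x·I − A) (e.g. by cofactor expansion or by noting that A is similar to its Jordan form J, which has the same characteristic polynomial as A) gives
  χ_A(x) = x^4 + 15*x^3 + 84*x^2 + 208*x + 192
which factors as (x + 3)*(x + 4)^3. The eigenvalues (with algebraic multiplicities) are λ = -4 with multiplicity 3, λ = -3 with multiplicity 1.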